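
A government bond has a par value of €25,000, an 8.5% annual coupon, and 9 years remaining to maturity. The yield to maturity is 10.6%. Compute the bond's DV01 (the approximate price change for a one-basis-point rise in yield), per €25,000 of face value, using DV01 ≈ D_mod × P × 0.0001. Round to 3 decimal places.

€12.903

Periodic yield y = 0.106.
  t   CF        PV=CF/(1+0.106)^t    t·PV
  1     2,125.00     1,921.3382     1,921.3382
  2     2,125.00     1,737.1954     3,474.3909
  3     2,125.00     1,570.7011     4,712.1034
  4     2,125.00     1,420.1638     5,680.6550
  5     2,125.00     1,284.0540     6,420.2702
  6     2,125.00     1,160.9892     6,965.9351
  7     2,125.00     1,049.7190     7,348.0328
  8     2,125.00       949.1130     7,592.9039
  9    27,125.00    10,954.0219    98,586.1969
  Σ                 22,047.2955   142,701.8264
P = 22,047.2955; D_Mac = 6.47253 yrs; D_mod = 5.85220 yrs.
DV01 ≈ 5.85220 × 22,047.2955 × 0.0001 = 12.902516.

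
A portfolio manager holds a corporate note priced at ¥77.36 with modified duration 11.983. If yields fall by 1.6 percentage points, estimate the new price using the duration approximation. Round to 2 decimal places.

¥92.19

Duration approximation: ΔP/P ≈ -D_mod · Δy = -11.983 × (-0.016) = +0.191728.
New price ≈ 77.36 × (1 + 0.191728) = 92.19207808.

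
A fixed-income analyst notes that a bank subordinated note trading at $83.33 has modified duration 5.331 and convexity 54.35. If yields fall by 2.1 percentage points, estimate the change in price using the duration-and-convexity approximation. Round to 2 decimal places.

+$10.33

Duration effect: -D_mod·Δy = -5.331 × (-0.021) = +0.111951
Convexity effect: ½·C·(Δy)² = 0.5 × 54.35 × (-0.021)² = +0.011984175
ΔP/P ≈ +0.111951 + 0.011984175 = +0.123935175
ΔP ≈ 83.33 × (+0.123935175) = +10.32751813275.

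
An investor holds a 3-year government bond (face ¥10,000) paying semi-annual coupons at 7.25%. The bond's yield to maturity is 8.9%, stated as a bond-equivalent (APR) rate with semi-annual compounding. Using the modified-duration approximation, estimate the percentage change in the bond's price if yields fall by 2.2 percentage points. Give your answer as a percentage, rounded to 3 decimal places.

Periodic yield y = 0.0445. Modified duration first:
  t   CF        PV=CF/(1+0.0445)^t    t·PV
  1       362.50       347.0560       347.0560
  2       362.50       332.2700       664.5400
  3       362.50       318.1139       954.3418
  4       362.50       304.5610     1,218.2438
  5       362.50       291.5854     1,457.9270
  6    10,362.50     7,980.2019    47,881.2112
  Σ                  9,573.7882    52,523.3199
P = 9,573.7882; D_Mac = 5.48616 half-year periods = 2.74308 yrs; D_mod = 2.74308/(1+0.0445) = 2.62621 yrs.
ΔP/P ≈ -D_mod · Δy = -2.62621 × (-0.022) = +0.057777 = +5.7777%.

+5.778%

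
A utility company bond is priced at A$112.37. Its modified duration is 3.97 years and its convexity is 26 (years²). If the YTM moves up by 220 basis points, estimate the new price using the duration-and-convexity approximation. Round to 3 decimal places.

A$103.263

Duration effect: -D_mod·Δy = -3.97 × (+0.022) = -0.087340
Convexity effect: ½·C·(Δy)² = 0.5 × 26 × (0.022)² = +0.0062920
ΔP/P ≈ -0.087340 + 0.0062920 = -0.081048
New price ≈ 112.37 × (1 - 0.081048) = 103.26263624.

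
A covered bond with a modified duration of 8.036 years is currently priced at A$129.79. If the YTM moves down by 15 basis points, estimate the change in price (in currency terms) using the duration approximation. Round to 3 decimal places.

Duration approximation: ΔP/P ≈ -D_mod · Δy = -8.036 × (-0.0015) = +0.012054.
ΔP ≈ 129.79 × (+0.012054) = +1.56448866.

+A$1.564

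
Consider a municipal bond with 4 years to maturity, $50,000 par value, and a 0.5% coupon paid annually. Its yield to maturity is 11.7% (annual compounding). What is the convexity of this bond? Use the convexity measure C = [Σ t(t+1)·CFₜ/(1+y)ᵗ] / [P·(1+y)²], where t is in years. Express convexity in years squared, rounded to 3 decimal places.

15.828

With y = 0.117:
  t   CF        PV=CF/(1+0.117)^t    t·PV        t(t+1)·PV
  1       250.00       223.8138       223.8138         447.6276
  2       250.00       200.3704       400.7409       1,202.2227
  3       250.00       179.3827       538.1480       2,152.5921
  4    50,250.00    32,279.2454   129,116.9816     645,584.9081
  Σ                 32,882.8123   130,279.6843     649,387.3504
P = 32,882.8123.
Convexity = Σ t(t+1)·PV / [P·(1+y)²] = 649,387.3504 / (32,882.8123 × 1.247689) = 15.82809.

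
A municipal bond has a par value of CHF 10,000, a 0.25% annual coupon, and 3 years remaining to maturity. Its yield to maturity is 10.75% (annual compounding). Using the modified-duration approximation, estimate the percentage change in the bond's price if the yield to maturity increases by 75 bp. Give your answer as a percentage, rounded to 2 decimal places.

-2.03%

Periodic yield y = 0.1075. Modified duration first:
  t   CF        PV=CF/(1+0.1075)^t    t·PV
  1        25.00        22.5734        22.5734
  2        25.00        20.3823        40.7645
  3    10,025.00     7,379.9459    22,139.8376
  Σ                  7,422.9015    22,203.1755
P = 7,422.9015; D_Mac = 2.99117 yrs; D_mod = 2.99117/(1+0.1075) = 2.70083 yrs.
ΔP/P ≈ -D_mod · Δy = -2.70083 × (+0.0075) = -0.020256 = -2.0256%.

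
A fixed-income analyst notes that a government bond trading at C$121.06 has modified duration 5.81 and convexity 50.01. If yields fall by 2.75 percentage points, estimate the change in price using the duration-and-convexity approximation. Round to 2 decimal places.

Duration effect: -D_mod·Δy = -5.81 × (-0.0275) = +0.159775
Convexity effect: ½·C·(Δy)² = 0.5 × 50.01 × (-0.0275)² = +0.01891003125
ΔP/P ≈ +0.159775 + 0.01891003125 = +0.17868503125
ΔP ≈ 121.06 × (+0.17868503125) = +21.631609883125.

+C$21.63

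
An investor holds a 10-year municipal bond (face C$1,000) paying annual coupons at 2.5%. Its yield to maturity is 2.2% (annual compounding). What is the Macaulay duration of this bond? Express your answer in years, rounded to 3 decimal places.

8.987 years

Periodic yield y = 0.022. Discount each cash flow and weight by its year:
  t   CF        PV=CF/(1+0.022)^t    t·PV
  1        25.00        24.4618        24.4618
  2        25.00        23.9353        47.8705
  3        25.00        23.4200        70.2601
  4        25.00        22.9159        91.6635
  5        25.00        22.4226       112.1129
  6        25.00        21.9399       131.6394
  7        25.00        21.4676       150.2733
  8        25.00        21.0055       168.0439
  9        25.00        20.5533       184.9799
  10    1,025.00       824.5460     8,245.4603
  Σ                  1,026.6679     9,226.7656
Price P = Σ PV = 1,026.6679.
Macaulay duration = Σ(t·PV) / P = 9,226.7656 / 1,026.6679 = 8.98710 years.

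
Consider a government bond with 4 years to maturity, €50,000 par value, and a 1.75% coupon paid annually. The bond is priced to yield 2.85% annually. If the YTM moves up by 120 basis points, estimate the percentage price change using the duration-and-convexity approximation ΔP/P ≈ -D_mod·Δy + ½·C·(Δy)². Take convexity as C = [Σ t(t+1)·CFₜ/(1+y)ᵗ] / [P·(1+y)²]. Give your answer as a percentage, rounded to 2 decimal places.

-4.41%

With y = 0.0285:
  t   CF        PV=CF/(1+0.0285)^t    t·PV        t(t+1)·PV
  1       875.00       850.7535       850.7535       1,701.5070
  2       875.00       827.1789     1,654.3579       4,963.0736
  3       875.00       804.2576     2,412.7728       9,651.0910
  4    50,875.00    45,466.0514   181,864.2054     909,321.0270
  Σ                 47,948.2414   186,782.0895     925,636.6986
P = 47,948.2414; D_Mac = 3.89549 yrs; D_mod = 3.78755 yrs; C = 18.24985.
Duration effect: -3.78755 × (+0.012) = -0.045451
Convexity effect: 0.5 × 18.24985 × (0.012)² = +0.0013140
ΔP/P ≈ -0.045451 + 0.0013140 = -0.044137 = -4.4137%.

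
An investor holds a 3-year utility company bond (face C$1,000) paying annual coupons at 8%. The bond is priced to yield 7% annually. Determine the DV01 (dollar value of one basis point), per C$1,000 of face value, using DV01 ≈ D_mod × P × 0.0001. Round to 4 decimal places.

Periodic yield y = 0.07.
  t   CF        PV=CF/(1+0.07)^t    t·PV
  1        80.00        74.7664        74.7664
  2        80.00        69.8751       139.7502
  3     1,080.00       881.6017     2,644.8051
  Σ                  1,026.2432     2,859.3217
P = 1,026.2432; D_Mac = 2.78620 yrs; D_mod = 2.60393 yrs.
DV01 ≈ 2.60393 × 1,026.2432 × 0.0001 = 0.267226.

C$0.2672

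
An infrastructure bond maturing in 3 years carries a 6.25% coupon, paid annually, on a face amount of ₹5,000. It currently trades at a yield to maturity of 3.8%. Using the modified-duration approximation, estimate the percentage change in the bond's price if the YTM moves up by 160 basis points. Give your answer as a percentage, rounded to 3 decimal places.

-4.367%

Periodic yield y = 0.038. Modified duration first:
  t   CF        PV=CF/(1+0.038)^t    t·PV
  1       312.50       301.0597       301.0597
  2       312.50       290.0383       580.0766
  3     5,312.50     4,750.1452    14,250.4355
  Σ                  5,341.2432    15,131.5718
P = 5,341.2432; D_Mac = 2.83297 yrs; D_mod = 2.83297/(1+0.038) = 2.72926 yrs.
ΔP/P ≈ -D_mod · Δy = -2.72926 × (+0.016) = -0.043668 = -4.3668%.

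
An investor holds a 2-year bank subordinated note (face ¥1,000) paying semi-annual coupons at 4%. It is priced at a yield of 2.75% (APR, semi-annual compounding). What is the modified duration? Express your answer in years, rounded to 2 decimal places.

1.92 years

Periodic yield y = 0.01375. First find Macaulay duration:
  t   CF        PV=CF/(1+0.01375)^t    t·PV
  1        20.00        19.7287        19.7287
  2        20.00        19.4611        38.9223
  3        20.00        19.1972        57.5915
  4     1,020.00       965.7767     3,863.1066
  Σ                  1,024.1637     3,979.3492
P = 1,024.1637; Macaulay duration = 3,979.3492 / 1,024.1637 = 3.88546 half-year periods = 1.94273 years.
Modified duration = D_Mac / (1 + y) = 1.94273 / 1.01375 = 1.91638 years.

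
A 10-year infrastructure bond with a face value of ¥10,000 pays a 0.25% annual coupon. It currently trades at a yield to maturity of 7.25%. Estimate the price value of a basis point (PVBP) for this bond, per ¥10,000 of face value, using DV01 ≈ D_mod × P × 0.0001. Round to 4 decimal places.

¥4.7103

Periodic yield y = 0.0725.
  t   CF        PV=CF/(1+0.0725)^t    t·PV
  1        25.00        23.3100        23.3100
  2        25.00        21.7343        43.4686
  3        25.00        20.2651        60.7952
  4        25.00        18.8952        75.5807
  5        25.00        17.6179        88.0894
  6        25.00        16.4269        98.5615
  7        25.00        15.3165       107.2153
  8        25.00        14.2811       114.2488
  9        25.00        13.3157       119.8414
  10   10,025.00     4,978.6474    49,786.4744
  Σ                  5,139.8101    50,517.5853
P = 5,139.8101; D_Mac = 9.82869 yrs; D_mod = 9.16428 yrs.
DV01 ≈ 9.16428 × 5,139.8101 × 0.0001 = 4.710264.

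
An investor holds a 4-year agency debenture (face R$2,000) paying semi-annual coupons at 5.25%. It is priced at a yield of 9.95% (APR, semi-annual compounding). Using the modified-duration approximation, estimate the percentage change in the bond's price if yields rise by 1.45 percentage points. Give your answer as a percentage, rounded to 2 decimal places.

-5.01%

Periodic yield y = 0.04975. Modified duration first:
  t   CF        PV=CF/(1+0.04975)^t    t·PV
  1        52.50        50.0119        50.0119
  2        52.50        47.6417        95.2835
  3        52.50        45.3839       136.1516
  4        52.50        43.2330       172.9322
  5        52.50        41.1841       205.9206
  6        52.50        39.2323       235.3939
  7        52.50        37.3730       261.6111
  8     2,052.50     1,391.8617    11,134.8940
  Σ                  1,695.9218    12,292.1988
P = 1,695.9218; D_Mac = 7.24809 half-year periods = 3.62405 yrs; D_mod = 3.62405/(1+0.04975) = 3.45229 yrs.
ΔP/P ≈ -D_mod · Δy = -3.45229 × (+0.0145) = -0.050058 = -5.0058%.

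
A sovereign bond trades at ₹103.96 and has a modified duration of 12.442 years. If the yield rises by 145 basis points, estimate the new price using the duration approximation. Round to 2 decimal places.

Duration approximation: ΔP/P ≈ -D_mod · Δy = -12.442 × (+0.0145) = -0.180409.
New price ≈ 103.96 × (1 - 0.180409) = 85.20468036.

₹85.20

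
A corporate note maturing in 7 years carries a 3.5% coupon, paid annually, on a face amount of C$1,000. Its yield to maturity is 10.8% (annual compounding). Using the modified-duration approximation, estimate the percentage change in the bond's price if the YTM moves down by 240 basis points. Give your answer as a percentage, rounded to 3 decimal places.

+13.289%

Periodic yield y = 0.108. Modified duration first:
  t   CF        PV=CF/(1+0.108)^t    t·PV
  1        35.00        31.5884        31.5884
  2        35.00        28.5094        57.0189
  3        35.00        25.7305        77.1916
  4        35.00        23.2225        92.8900
  5        35.00        20.9589       104.7947
  6        35.00        18.9160       113.4960
  7     1,035.00       504.8496     3,533.9473
  Σ                    653.7755     4,010.9269
P = 653.7755; D_Mac = 6.13502 yrs; D_mod = 6.13502/(1+0.108) = 5.53702 yrs.
ΔP/P ≈ -D_mod · Δy = -5.53702 × (-0.024) = +0.132889 = +13.2889%.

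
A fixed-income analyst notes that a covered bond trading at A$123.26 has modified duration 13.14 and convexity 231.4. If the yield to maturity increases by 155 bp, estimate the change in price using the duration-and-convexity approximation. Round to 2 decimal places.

-A$21.68

Duration effect: -D_mod·Δy = -13.14 × (+0.0155) = -0.203670
Convexity effect: ½·C·(Δy)² = 0.5 × 231.4 × (0.0155)² = +0.027796925
ΔP/P ≈ -0.203670 + 0.027796925 = -0.175873075
ΔP ≈ 123.26 × (-0.175873075) = -21.6781152245.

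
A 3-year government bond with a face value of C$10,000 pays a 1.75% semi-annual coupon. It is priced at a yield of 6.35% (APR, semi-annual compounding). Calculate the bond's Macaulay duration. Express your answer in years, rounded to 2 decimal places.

Periodic yield y = 0.03175. Discount each cash flow and weight by its period:
  t   CF        PV=CF/(1+0.03175)^t    t·PV
  1        87.50        84.8074        84.8074
  2        87.50        82.1976       164.3952
  3        87.50        79.6681       239.0044
  4        87.50        77.2165       308.8660
  5        87.50        74.8403       374.2016
  6    10,087.50     8,362.5106    50,175.0637
  Σ                  8,761.2405    51,346.3383
Price P = Σ PV = 8,761.2405.
Macaulay duration = Σ(t·PV) / P = 51,346.3383 / 8,761.2405 = 5.86062 half-year periods.
In years: 5.86062 / 2 = 2.93031 years.

2.93 years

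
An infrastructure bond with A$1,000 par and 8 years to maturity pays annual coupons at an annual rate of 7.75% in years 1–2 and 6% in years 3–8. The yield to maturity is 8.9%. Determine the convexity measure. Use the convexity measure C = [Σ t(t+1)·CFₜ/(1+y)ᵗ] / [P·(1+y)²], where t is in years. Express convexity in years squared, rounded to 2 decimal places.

With y = 0.089:
  t   CF        PV=CF/(1+0.089)^t    t·PV        t(t+1)·PV
  1        77.50        71.1662        71.1662         142.3324
  2        77.50        65.3501       130.7001         392.1003
  3        60.00        46.4588       139.3763         557.5051
  4        60.00        42.6619       170.6474         853.2371
  5        60.00        39.1753       195.8763       1,175.2577
  6        60.00        35.9736       215.8416       1,510.8914
  7        60.00        33.0336       231.2353       1,849.8824
  8     1,060.00       535.8989     4,287.1908      38,584.7174
  Σ                    869.7182     5,442.0340      45,065.9239
P = 869.7182.
Convexity = Σ t(t+1)·PV / [P·(1+y)²] = 45,065.9239 / (869.7182 × 1.185921) = 43.69321.

43.69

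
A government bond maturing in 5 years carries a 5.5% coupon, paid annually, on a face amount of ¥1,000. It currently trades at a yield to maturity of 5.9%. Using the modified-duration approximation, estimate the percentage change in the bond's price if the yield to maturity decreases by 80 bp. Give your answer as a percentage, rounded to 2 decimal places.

Periodic yield y = 0.059. Modified duration first:
  t   CF        PV=CF/(1+0.059)^t    t·PV
  1        55.00        51.9358        51.9358
  2        55.00        49.0423        98.0846
  3        55.00        46.3100       138.9300
  4        55.00        43.7299       174.9197
  5     1,055.00       792.0866     3,960.4329
  Σ                    983.1046     4,424.3031
P = 983.1046; D_Mac = 4.50034 yrs; D_mod = 4.50034/(1+0.059) = 4.24961 yrs.
ΔP/P ≈ -D_mod · Δy = -4.24961 × (-0.008) = +0.033997 = +3.3997%.

+3.40%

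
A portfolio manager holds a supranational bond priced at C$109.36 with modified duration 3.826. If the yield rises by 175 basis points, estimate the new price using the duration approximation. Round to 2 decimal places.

Duration approximation: ΔP/P ≈ -D_mod · Δy = -3.826 × (+0.0175) = -0.066955.
New price ≈ 109.36 × (1 - 0.066955) = 102.0378012.

C$102.04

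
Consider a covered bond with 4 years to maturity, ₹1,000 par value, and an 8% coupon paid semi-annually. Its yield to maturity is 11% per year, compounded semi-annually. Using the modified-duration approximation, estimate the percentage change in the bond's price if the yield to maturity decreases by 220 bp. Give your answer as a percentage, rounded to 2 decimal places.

Periodic yield y = 0.055. Modified duration first:
  t   CF        PV=CF/(1+0.055)^t    t·PV
  1        40.00        37.9147        37.9147
  2        40.00        35.9381        71.8762
  3        40.00        34.0645       102.1936
  4        40.00        32.2887       129.1547
  5        40.00        30.6054       153.0269
  6        40.00        29.0098       174.0590
  7        40.00        27.4975       192.4823
  8     1,040.00       677.6628     5,421.3026
  Σ                    904.9815     6,282.0100
P = 904.9815; D_Mac = 6.94159 half-year periods = 3.47079 yrs; D_mod = 3.47079/(1+0.055) = 3.28985 yrs.
ΔP/P ≈ -D_mod · Δy = -3.28985 × (-0.022) = +0.072377 = +7.2377%.

+7.24%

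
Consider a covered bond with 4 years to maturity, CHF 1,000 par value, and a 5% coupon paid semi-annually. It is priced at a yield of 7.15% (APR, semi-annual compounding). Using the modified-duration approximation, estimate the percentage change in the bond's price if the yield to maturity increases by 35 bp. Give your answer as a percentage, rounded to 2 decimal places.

-1.24%

Periodic yield y = 0.03575. Modified duration first:
  t   CF        PV=CF/(1+0.03575)^t    t·PV
  1        25.00        24.1371        24.1371
  2        25.00        23.3040        46.6080
  3        25.00        22.4996        67.4989
  4        25.00        21.7230        86.8921
  5        25.00        20.9732       104.8661
  6        25.00        20.2493       121.4959
  7        25.00        19.5504       136.8527
  8     1,025.00       773.8991     6,191.1926
  Σ                    926.3357     6,779.5434
P = 926.3357; D_Mac = 7.31867 half-year periods = 3.65933 yrs; D_mod = 3.65933/(1+0.03575) = 3.53303 yrs.
ΔP/P ≈ -D_mod · Δy = -3.53303 × (+0.0035) = -0.012366 = -1.2366%.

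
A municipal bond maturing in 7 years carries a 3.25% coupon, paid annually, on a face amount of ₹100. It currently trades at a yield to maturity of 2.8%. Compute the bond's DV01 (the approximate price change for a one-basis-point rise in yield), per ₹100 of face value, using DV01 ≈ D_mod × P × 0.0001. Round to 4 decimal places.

Periodic yield y = 0.028.
  t   CF        PV=CF/(1+0.028)^t    t·PV
  1         3.25         3.1615         3.1615
  2         3.25         3.0754         6.1507
  3         3.25         2.9916         8.9748
  4         3.25         2.9101        11.6405
  5         3.25         2.8309        14.1543
  6         3.25         2.7538        16.5225
  7       103.25        85.1017       595.7119
  Σ                    102.8249       656.3162
P = 102.8249; D_Mac = 6.38285 yrs; D_mod = 6.20900 yrs.
DV01 ≈ 6.20900 × 102.8249 × 0.0001 = 0.063844.

₹0.0638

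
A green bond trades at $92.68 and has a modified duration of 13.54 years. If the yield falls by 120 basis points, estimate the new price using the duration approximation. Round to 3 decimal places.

Duration approximation: ΔP/P ≈ -D_mod · Δy = -13.54 × (-0.012) = +0.162480.
New price ≈ 92.68 × (1 + 0.162480) = 107.7386464.

$107.739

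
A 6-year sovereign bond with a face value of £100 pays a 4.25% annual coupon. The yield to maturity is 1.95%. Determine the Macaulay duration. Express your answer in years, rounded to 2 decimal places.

5.46 years

Periodic yield y = 0.0195. Discount each cash flow and weight by its year:
  t   CF        PV=CF/(1+0.0195)^t    t·PV
  1         4.25         4.1687         4.1687
  2         4.25         4.0890         8.1780
  3         4.25         4.0108        12.0323
  4         4.25         3.9341        15.7362
  5         4.25         3.8588        19.2940
  6       104.25        92.8438       557.0625
  Σ                    112.9051       616.4717
Price P = Σ PV = 112.9051.
Macaulay duration = Σ(t·PV) / P = 616.4717 / 112.9051 = 5.46009 years.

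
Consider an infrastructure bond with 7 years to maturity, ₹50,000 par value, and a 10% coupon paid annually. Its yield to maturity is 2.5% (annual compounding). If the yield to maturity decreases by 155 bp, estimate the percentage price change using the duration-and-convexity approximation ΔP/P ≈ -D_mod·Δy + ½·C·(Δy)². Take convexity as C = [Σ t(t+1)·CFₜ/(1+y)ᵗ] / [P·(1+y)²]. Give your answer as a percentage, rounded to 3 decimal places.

With y = 0.025:
  t   CF        PV=CF/(1+0.025)^t    t·PV        t(t+1)·PV
  1     5,000.00     4,878.0488     4,878.0488       9,756.0976
  2     5,000.00     4,759.0720     9,518.1440      28,554.4319
  3     5,000.00     4,642.9971    13,928.9912      55,715.9647
  4     5,000.00     4,529.7532    18,119.0129      90,595.0645
  5     5,000.00     4,419.2714    22,096.3572     132,578.1431
  6     5,000.00     4,311.4843    25,868.9060     181,082.3419
  7    55,000.00    46,269.5879   323,887.1155   2,591,096.9241
  Σ                 73,810.2147   418,296.5755   3,089,378.9676
P = 73,810.2147; D_Mac = 5.66719 yrs; D_mod = 5.52897 yrs; C = 39.83887.
Duration effect: -5.52897 × (-0.0155) = +0.085699
Convexity effect: 0.5 × 39.83887 × (-0.0155)² = +0.0047856
ΔP/P ≈ +0.085699 + 0.0047856 = +0.090485 = +9.0485%.

+9.048%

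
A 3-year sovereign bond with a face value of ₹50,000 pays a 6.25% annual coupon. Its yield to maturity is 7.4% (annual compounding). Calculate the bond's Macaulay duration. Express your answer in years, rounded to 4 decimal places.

Periodic yield y = 0.074. Discount each cash flow and weight by its year:
  t   CF        PV=CF/(1+0.074)^t    t·PV
  1     3,125.00     2,909.6834     2,909.6834
  2     3,125.00     2,709.2024     5,418.4049
  3    53,125.00    42,883.0927   128,649.2781
  Σ                 48,501.9786   136,977.3665
Price P = Σ PV = 48,501.9786.
Macaulay duration = Σ(t·PV) / P = 136,977.3665 / 48,501.9786 = 2.82416 years.

2.8242 years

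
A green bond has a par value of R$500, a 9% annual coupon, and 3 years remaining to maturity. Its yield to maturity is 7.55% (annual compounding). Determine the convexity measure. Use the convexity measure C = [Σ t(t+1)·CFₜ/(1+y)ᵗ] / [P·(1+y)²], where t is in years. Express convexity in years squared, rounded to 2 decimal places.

9.29

With y = 0.0755:
  t   CF        PV=CF/(1+0.0755)^t    t·PV        t(t+1)·PV
  1        45.00        41.8410        41.8410          83.6820
  2        45.00        38.9038        77.8075         233.4226
  3       545.00       438.0919     1,314.2758       5,257.1032
  Σ                    518.8367     1,433.9243       5,574.2078
P = 518.8367.
Convexity = Σ t(t+1)·PV / [P·(1+y)²] = 5,574.2078 / (518.8367 × 1.156700) = 9.28820.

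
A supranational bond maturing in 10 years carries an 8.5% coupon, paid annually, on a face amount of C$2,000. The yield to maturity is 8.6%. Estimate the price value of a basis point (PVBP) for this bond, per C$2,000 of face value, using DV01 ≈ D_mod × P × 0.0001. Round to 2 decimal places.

Periodic yield y = 0.086.
  t   CF        PV=CF/(1+0.086)^t    t·PV
  1       170.00       156.5378       156.5378
  2       170.00       144.1416       288.2832
  3       170.00       132.7271       398.1812
  4       170.00       122.2164       488.8658
  5       170.00       112.5382       562.6908
  6       170.00       103.6263       621.7578
  7       170.00        95.4202       667.9411
  8       170.00        87.8639       702.9109
  9       170.00        80.9060       728.1536
  10    2,170.00       950.9583     9,509.5832
  Σ                  1,986.9356    14,124.9052
P = 1,986.9356; D_Mac = 7.10889 yrs; D_mod = 6.54594 yrs.
DV01 ≈ 6.54594 × 1,986.9356 × 0.0001 = 1.300636.

C$1.30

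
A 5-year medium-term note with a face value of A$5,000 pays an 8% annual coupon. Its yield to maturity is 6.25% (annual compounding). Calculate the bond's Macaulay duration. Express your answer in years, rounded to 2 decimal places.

4.34 years

Periodic yield y = 0.0625. Discount each cash flow and weight by its year:
  t   CF        PV=CF/(1+0.0625)^t    t·PV
  1       400.00       376.4706       376.4706
  2       400.00       354.3253       708.6505
  3       400.00       333.4826     1,000.4478
  4       400.00       313.8660     1,255.4639
  5     5,400.00     3,987.9441    19,939.7207
  Σ                  5,366.0886    23,280.7535
Price P = Σ PV = 5,366.0886.
Macaulay duration = Σ(t·PV) / P = 23,280.7535 / 5,366.0886 = 4.33850 years.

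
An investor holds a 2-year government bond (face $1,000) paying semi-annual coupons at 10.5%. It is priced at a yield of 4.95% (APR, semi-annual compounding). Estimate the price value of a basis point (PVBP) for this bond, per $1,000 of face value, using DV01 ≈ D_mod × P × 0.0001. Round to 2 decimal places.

Periodic yield y = 0.02475.
  t   CF        PV=CF/(1+0.02475)^t    t·PV
  1        52.50        51.2320        51.2320
  2        52.50        49.9946        99.9893
  3        52.50        48.7872       146.3615
  4     1,052.50       954.4439     3,817.7755
  Σ                  1,104.4577     4,115.3583
P = 1,104.4577; D_Mac = 3.72613 half-year periods = 1.86307 yrs; D_mod = 1.81807 yrs.
DV01 ≈ 1.81807 × 1,104.4577 × 0.0001 = 0.200798.

$0.20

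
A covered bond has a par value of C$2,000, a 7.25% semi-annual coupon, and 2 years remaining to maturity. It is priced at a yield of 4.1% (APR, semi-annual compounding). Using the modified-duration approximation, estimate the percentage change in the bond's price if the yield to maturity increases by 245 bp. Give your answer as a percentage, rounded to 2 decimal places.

-4.56%

Periodic yield y = 0.0205. Modified duration first:
  t   CF        PV=CF/(1+0.0205)^t    t·PV
  1        72.50        71.0436        71.0436
  2        72.50        69.6165       139.2329
  3        72.50        68.2180       204.6540
  4     2,072.50     1,910.9200     7,643.6800
  Σ                  2,119.7981     8,058.6105
P = 2,119.7981; D_Mac = 3.80159 half-year periods = 1.90080 yrs; D_mod = 1.90080/(1+0.0205) = 1.86261 yrs.
ΔP/P ≈ -D_mod · Δy = -1.86261 × (+0.0245) = -0.045634 = -4.5634%.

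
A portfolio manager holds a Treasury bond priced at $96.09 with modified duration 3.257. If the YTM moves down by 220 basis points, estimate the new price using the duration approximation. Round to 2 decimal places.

Duration approximation: ΔP/P ≈ -D_mod · Δy = -3.257 × (-0.022) = +0.071654.
New price ≈ 96.09 × (1 + 0.071654) = 102.97523286.

$102.98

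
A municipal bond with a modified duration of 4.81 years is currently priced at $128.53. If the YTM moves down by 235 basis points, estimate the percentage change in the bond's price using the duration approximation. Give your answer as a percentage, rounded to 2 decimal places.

+11.30%

Duration approximation: ΔP/P ≈ -D_mod · Δy = -4.81 × (-0.0235) = +0.113035.
As a percentage: +11.3035%.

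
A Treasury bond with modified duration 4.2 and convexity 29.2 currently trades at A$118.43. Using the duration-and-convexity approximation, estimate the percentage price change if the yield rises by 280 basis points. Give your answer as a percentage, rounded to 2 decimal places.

-10.62%

Duration effect: -D_mod·Δy = -4.2 × (+0.028) = -0.117600
Convexity effect: ½·C·(Δy)² = 0.5 × 29.2 × (0.028)² = +0.0114464
ΔP/P ≈ -0.117600 + 0.0114464 = -0.1061536
= -10.61536%.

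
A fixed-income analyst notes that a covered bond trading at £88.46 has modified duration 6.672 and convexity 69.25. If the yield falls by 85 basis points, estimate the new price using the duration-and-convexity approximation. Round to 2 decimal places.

£93.70

Duration effect: -D_mod·Δy = -6.672 × (-0.0085) = +0.056712
Convexity effect: ½·C·(Δy)² = 0.5 × 69.25 × (-0.0085)² = +0.00250165625
ΔP/P ≈ +0.056712 + 0.00250165625 = +0.05921365625
New price ≈ 88.46 × (1 + 0.05921365625) = 93.698040031875.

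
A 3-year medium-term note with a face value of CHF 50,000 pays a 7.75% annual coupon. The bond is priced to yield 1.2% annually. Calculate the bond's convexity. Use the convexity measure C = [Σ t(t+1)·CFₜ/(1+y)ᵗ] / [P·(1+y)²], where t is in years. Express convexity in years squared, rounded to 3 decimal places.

10.718

With y = 0.012:
  t   CF        PV=CF/(1+0.012)^t    t·PV        t(t+1)·PV
  1     3,875.00     3,829.0514     3,829.0514       7,658.1028
  2     3,875.00     3,783.6476     7,567.2952      22,701.8857
  3    53,875.00    51,981.1335   155,943.4006     623,773.6022
  Σ                 59,593.8325   167,339.7472     654,133.5907
P = 59,593.8325.
Convexity = Σ t(t+1)·PV / [P·(1+y)²] = 654,133.5907 / (59,593.8325 × 1.024144) = 10.71776.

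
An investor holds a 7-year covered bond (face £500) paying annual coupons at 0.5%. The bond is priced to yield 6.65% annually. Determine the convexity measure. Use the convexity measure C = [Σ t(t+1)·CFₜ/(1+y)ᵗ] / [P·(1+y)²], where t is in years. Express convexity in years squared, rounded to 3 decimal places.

With y = 0.0665:
  t   CF        PV=CF/(1+0.0665)^t    t·PV        t(t+1)·PV
  1         2.50         2.3441         2.3441           4.6882
  2         2.50         2.1980         4.3959          13.1877
  3         2.50         2.0609         6.1827          24.7308
  4         2.50         1.9324         7.7296          38.6480
  5         2.50         1.8119         9.0595          54.3572
  6         2.50         1.6989        10.1936          71.3550
  7       502.50       320.1917     2,241.3418      17,930.7343
  Σ                    332.2379     2,281.2472      18,137.7012
P = 332.2379.
Convexity = Σ t(t+1)·PV / [P·(1+y)²] = 18,137.7012 / (332.2379 × 1.137422) = 47.99670.

47.997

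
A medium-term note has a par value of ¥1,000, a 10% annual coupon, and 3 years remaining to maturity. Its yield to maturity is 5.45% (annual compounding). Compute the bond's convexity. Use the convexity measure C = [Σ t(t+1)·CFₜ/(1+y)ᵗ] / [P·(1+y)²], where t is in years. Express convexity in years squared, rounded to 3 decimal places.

With y = 0.0545:
  t   CF        PV=CF/(1+0.0545)^t    t·PV        t(t+1)·PV
  1       100.00        94.8317        94.8317         189.6633
  2       100.00        89.9305       179.8609         539.5828
  3     1,100.00       938.1082     2,814.3246      11,257.2984
  Σ                  1,122.8703     3,089.0172      11,986.5445
P = 1,122.8703.
Convexity = Σ t(t+1)·PV / [P·(1+y)²] = 11,986.5445 / (1,122.8703 × 1.111970) = 9.60000.

9.600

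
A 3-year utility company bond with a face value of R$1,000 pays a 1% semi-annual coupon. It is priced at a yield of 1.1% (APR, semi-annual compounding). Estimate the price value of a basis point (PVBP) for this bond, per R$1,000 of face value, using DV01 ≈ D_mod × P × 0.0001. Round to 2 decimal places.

R$0.29

Periodic yield y = 0.0055.
  t   CF        PV=CF/(1+0.0055)^t    t·PV
  1         5.00         4.9727         4.9727
  2         5.00         4.9455         9.8909
  3         5.00         4.9184        14.7552
  4         5.00         4.8915        19.5660
  5         5.00         4.8647        24.3237
  6     1,005.00       972.4642     5,834.7851
  Σ                    997.0569     5,908.2935
P = 997.0569; D_Mac = 5.92573 half-year periods = 2.96287 yrs; D_mod = 2.94666 yrs.
DV01 ≈ 2.94666 × 997.0569 × 0.0001 = 0.293799.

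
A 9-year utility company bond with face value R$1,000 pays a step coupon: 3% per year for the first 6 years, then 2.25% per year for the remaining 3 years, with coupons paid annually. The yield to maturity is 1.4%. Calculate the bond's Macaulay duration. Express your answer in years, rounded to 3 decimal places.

Periodic yield y = 0.014. Discount each cash flow and weight by its year:
  t   CF        PV=CF/(1+0.014)^t    t·PV
  1        30.00        29.5858        29.5858
  2        30.00        29.1773        58.3546
  3        30.00        28.7745        86.3234
  4        30.00        28.3772       113.5088
  5        30.00        27.9854       139.9270
  6        30.00        27.5990       165.5941
  7        22.50        20.4135       142.8943
  8        22.50        20.1316       161.0530
  9     1,022.50       902.2393     8,120.1534
  Σ                  1,114.2835     9,017.3943
Price P = Σ PV = 1,114.2835.
Macaulay duration = Σ(t·PV) / P = 9,017.3943 / 1,114.2835 = 8.09255 years.

8.093 years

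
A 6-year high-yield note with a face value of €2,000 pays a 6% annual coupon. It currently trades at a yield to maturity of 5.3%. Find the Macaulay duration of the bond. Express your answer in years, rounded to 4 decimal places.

Periodic yield y = 0.053. Discount each cash flow and weight by its year:
  t   CF        PV=CF/(1+0.053)^t    t·PV
  1       120.00       113.9601       113.9601
  2       120.00       108.2242       216.4485
  3       120.00       102.7770       308.3311
  4       120.00        97.6040       390.4161
  5       120.00        92.6914       463.4569
  6     2,120.00     1,555.1262     9,330.7571
  Σ                  2,070.3830    10,823.3699
Price P = Σ PV = 2,070.3830.
Macaulay duration = Σ(t·PV) / P = 10,823.3699 / 2,070.3830 = 5.22771 years.

5.2277 years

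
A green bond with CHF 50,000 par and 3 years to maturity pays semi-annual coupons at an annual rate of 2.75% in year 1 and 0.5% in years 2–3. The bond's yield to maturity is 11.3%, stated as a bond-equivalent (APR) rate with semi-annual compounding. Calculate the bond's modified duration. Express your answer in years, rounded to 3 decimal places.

2.760 years

Periodic yield y = 0.0565. First find Macaulay duration:
  t   CF        PV=CF/(1+0.0565)^t    t·PV
  1       687.50       650.7336       650.7336
  2       687.50       615.9333     1,231.8666
  3       125.00       105.9989       317.9968
  4       125.00       100.3303       401.3211
  5       125.00        94.9648       474.8238
  6    50,125.00    36,044.3649   216,266.1892
  Σ                 37,612.3257   219,342.9312
P = 37,612.3257; Macaulay duration = 219,342.9312 / 37,612.3257 = 5.83168 half-year periods = 2.91584 years.
Modified duration = D_Mac / (1 + y) = 2.91584 / 1.0565 = 2.75990 years.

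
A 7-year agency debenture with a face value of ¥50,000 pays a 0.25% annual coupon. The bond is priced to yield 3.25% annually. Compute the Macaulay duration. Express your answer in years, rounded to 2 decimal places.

Periodic yield y = 0.0325. Discount each cash flow and weight by its year:
  t   CF        PV=CF/(1+0.0325)^t    t·PV
  1       125.00       121.0654       121.0654
  2       125.00       117.2546       234.5092
  3       125.00       113.5638       340.6913
  4       125.00       109.9891       439.9565
  5       125.00       106.5270       532.6350
  6       125.00       103.1739       619.0431
  7    50,125.00    40,070.4263   280,492.9844
  Σ                 40,742.0001   282,780.8850
Price P = Σ PV = 40,742.0001.
Macaulay duration = Σ(t·PV) / P = 282,780.8850 / 40,742.0001 = 6.94077 years.

6.94 years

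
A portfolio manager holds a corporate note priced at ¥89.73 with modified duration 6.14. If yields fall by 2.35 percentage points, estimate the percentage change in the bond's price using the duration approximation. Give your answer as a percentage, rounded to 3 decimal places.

+14.429%

Duration approximation: ΔP/P ≈ -D_mod · Δy = -6.14 × (-0.0235) = +0.144290.
As a percentage: +14.4290%.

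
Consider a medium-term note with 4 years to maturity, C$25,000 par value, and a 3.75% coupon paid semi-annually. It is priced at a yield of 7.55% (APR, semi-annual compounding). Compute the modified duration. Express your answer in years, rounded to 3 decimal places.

3.594 years

Periodic yield y = 0.03775. First find Macaulay duration:
  t   CF        PV=CF/(1+0.03775)^t    t·PV
  1       468.75       451.6984       451.6984
  2       468.75       435.2671       870.5341
  3       468.75       419.4334     1,258.3003
  4       468.75       404.1758     1,616.7032
  5       468.75       389.4732     1,947.3660
  6       468.75       375.3054     2,251.8325
  7       468.75       361.6530     2,531.5711
  8    25,468.75    18,935.0168   151,480.1341
  Σ                 21,772.0231   162,408.1397
P = 21,772.0231; Macaulay duration = 162,408.1397 / 21,772.0231 = 7.45949 half-year periods = 3.72974 years.
Modified duration = D_Mac / (1 + y) = 3.72974 / 1.03775 = 3.59407 years.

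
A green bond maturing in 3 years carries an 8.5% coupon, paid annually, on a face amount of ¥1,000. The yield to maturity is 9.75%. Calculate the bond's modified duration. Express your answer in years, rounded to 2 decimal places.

Periodic yield y = 0.0975. First find Macaulay duration:
  t   CF        PV=CF/(1+0.0975)^t    t·PV
  1        85.00        77.4487        77.4487
  2        85.00        70.5683       141.1367
  3     1,085.00       820.7599     2,462.2798
  Σ                    968.7770     2,680.8652
P = 968.7770; Macaulay duration = 2,680.8652 / 968.7770 = 2.76727 years.
Modified duration = D_Mac / (1 + y) = 2.76727 / 1.0975 = 2.52143 years.

2.52 years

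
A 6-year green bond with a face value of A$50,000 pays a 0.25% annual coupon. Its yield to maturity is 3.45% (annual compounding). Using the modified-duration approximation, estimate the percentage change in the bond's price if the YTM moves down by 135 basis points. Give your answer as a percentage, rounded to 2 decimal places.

+7.78%

Periodic yield y = 0.0345. Modified duration first:
  t   CF        PV=CF/(1+0.0345)^t    t·PV
  1       125.00       120.8313       120.8313
  2       125.00       116.8017       233.6033
  3       125.00       112.9064       338.7192
  4       125.00       109.1410       436.5641
  5       125.00       105.5012       527.5062
  6    50,125.00    40,895.1133   245,370.6797
  Σ                 41,460.2949   247,027.9038
P = 41,460.2949; D_Mac = 5.95818 yrs; D_mod = 5.95818/(1+0.0345) = 5.75948 yrs.
ΔP/P ≈ -D_mod · Δy = -5.75948 × (-0.0135) = +0.077753 = +7.7753%.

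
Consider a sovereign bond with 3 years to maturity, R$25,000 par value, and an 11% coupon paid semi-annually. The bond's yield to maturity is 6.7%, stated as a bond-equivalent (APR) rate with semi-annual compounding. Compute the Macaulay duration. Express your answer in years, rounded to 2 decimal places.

2.66 years

Periodic yield y = 0.0335. Discount each cash flow and weight by its period:
  t   CF        PV=CF/(1+0.0335)^t    t·PV
  1     1,375.00     1,330.4306     1,330.4306
  2     1,375.00     1,287.3058     2,574.6117
  3     1,375.00     1,245.5789     3,736.7368
  4     1,375.00     1,205.2046     4,820.8183
  5     1,375.00     1,166.1389     5,830.6946
  6    26,375.00    21,643.6042   129,861.6250
  Σ                 27,878.2630   148,154.9170
Price P = Σ PV = 27,878.2630.
Macaulay duration = Σ(t·PV) / P = 148,154.9170 / 27,878.2630 = 5.31435 half-year periods.
In years: 5.31435 / 2 = 2.65718 years.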